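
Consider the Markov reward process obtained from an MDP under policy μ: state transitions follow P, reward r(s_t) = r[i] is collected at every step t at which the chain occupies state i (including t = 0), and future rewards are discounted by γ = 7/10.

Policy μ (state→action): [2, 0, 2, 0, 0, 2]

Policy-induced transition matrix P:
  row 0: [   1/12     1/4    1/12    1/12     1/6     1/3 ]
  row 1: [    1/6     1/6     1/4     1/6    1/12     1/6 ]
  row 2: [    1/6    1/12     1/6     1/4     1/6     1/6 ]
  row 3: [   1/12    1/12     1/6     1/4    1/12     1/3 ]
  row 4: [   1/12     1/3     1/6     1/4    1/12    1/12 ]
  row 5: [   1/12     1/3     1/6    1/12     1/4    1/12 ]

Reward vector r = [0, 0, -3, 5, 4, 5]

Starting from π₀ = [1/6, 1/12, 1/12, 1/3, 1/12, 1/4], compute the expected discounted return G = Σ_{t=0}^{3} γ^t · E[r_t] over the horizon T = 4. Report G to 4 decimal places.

t=0: π = [0.1667, 0.0833, 0.0833, 0.3333, 0.0833, 0.2500], E[r] = 3.0000, γ^t·E[r] = 3.000000, running G = 3.000000
t=1: π = [0.0972, 0.2014, 0.1597, 0.1736, 0.1458, 0.2222], E[r] = 2.0833, γ^t·E[r] = 1.458333, running G = 4.458333
t=2: π = [0.1134, 0.2083, 0.1753, 0.1800, 0.1418, 0.1811], E[r] = 1.8466, γ^t·E[r] = 0.904855, running G = 5.363189
t=3: π = [0.1153, 0.2003, 0.1746, 0.1835, 0.1376, 0.1887], E[r] = 1.8876, γ^t·E[r] = 0.647459, running G = 6.010647

G = 6.0106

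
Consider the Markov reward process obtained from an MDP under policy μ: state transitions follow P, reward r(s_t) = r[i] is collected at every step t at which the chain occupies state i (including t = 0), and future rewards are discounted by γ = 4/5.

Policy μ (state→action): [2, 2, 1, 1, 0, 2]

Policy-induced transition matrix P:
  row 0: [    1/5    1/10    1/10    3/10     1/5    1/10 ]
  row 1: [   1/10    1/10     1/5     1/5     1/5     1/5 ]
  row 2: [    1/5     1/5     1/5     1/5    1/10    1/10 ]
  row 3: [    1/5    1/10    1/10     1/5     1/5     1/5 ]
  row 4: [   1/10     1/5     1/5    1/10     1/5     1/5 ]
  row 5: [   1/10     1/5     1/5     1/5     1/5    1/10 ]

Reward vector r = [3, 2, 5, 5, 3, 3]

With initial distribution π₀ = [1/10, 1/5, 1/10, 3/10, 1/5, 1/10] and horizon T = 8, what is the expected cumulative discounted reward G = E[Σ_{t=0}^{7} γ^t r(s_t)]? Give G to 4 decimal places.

G = 14.8851

t=0: π = [0.1000, 0.2000, 0.1000, 0.3000, 0.2000, 0.1000], E[r] = 3.6000, γ^t·E[r] = 3.600000, running G = 3.600000
t=1: π = [0.1500, 0.1400, 0.1600, 0.1900, 0.1900, 0.1700], E[r] = 3.5600, γ^t·E[r] = 2.848000, running G = 6.448000
t=2: π = [0.1500, 0.1520, 0.1660, 0.1960, 0.1840, 0.1520], E[r] = 3.5720, γ^t·E[r] = 2.286080, running G = 8.734080
t=3: π = [0.1512, 0.1502, 0.1654, 0.1966, 0.1834, 0.1532], E[r] = 3.5738, γ^t·E[r] = 1.829786, running G = 10.563866
t=4: π = [0.1513, 0.1502, 0.1652, 0.1968, 0.1835, 0.1530], E[r] = 3.5738, γ^t·E[r] = 1.463828, running G = 12.027694
t=5: π = [0.1513, 0.1502, 0.1652, 0.1968, 0.1835, 0.1530], E[r] = 3.5738, γ^t·E[r] = 1.171057, running G = 13.198751
t=6: π = [0.1513, 0.1502, 0.1652, 0.1968, 0.1835, 0.1530], E[r] = 3.5738, γ^t·E[r] = 0.936844, running G = 14.135595
t=7: π = [0.1513, 0.1502, 0.1652, 0.1968, 0.1835, 0.1530], E[r] = 3.5738, γ^t·E[r] = 0.749475, running G = 14.885070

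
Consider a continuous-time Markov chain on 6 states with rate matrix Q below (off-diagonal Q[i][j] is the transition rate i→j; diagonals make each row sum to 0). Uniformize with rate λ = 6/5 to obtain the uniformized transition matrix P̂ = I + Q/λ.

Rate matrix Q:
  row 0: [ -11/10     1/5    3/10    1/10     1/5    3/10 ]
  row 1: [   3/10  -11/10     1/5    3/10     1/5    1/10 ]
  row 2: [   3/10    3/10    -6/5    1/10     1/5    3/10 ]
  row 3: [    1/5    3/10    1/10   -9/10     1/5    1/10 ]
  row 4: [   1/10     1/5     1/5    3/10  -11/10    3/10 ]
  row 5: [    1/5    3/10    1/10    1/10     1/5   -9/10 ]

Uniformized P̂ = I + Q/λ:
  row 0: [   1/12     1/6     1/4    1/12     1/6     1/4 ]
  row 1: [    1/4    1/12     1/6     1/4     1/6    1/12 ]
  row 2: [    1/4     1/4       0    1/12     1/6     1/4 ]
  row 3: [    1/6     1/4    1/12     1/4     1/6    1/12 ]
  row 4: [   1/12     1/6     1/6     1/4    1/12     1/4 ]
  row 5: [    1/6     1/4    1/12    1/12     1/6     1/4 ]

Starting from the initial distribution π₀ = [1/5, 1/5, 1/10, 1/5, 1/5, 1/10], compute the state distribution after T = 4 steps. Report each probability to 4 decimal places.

t=0: π = [0.2000, 0.2000, 0.1000, 0.2000, 0.2000, 0.1000]
t=1: π = [0.1583, 0.1833, 0.1417, 0.1833, 0.1500, 0.1833]
t=2: π = [0.1681, 0.1938, 0.1257, 0.1694, 0.1542, 0.1889]
t=3: π = [0.1664, 0.1909, 0.1299, 0.1696, 0.1538, 0.1895]
t=4: π = [0.1667, 0.1915, 0.1290, 0.1690, 0.1538, 0.1899]

π = [0.1667, 0.1915, 0.1290, 0.1690, 0.1538, 0.1899]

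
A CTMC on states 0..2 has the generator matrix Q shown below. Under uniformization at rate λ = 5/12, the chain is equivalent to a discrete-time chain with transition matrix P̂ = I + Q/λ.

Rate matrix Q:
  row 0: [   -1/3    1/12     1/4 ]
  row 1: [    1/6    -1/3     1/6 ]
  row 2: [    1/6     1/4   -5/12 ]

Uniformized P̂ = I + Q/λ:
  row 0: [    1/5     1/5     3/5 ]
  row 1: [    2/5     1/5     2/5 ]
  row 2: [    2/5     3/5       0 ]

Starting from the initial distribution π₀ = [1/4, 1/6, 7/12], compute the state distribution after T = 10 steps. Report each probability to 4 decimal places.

t=0: π = [0.2500, 0.1667, 0.5833]
t=1: π = [0.3500, 0.4333, 0.2167]
t=2: π = [0.3300, 0.2867, 0.3833]
t=3: π = [0.3340, 0.3533, 0.3127]
t=4: π = [0.3332, 0.3251, 0.3417]
t=5: π = [0.3334, 0.3367, 0.3299]
t=6: π = [0.3333, 0.3320, 0.3347]
t=7: π = [0.3333, 0.3339, 0.3328]
t=8: π = [0.3333, 0.3331, 0.3336]
t=9: π = [0.3333, 0.3334, 0.3332]
t=10: π = [0.3333, 0.3333, 0.3334]

π = [0.3333, 0.3333, 0.3334]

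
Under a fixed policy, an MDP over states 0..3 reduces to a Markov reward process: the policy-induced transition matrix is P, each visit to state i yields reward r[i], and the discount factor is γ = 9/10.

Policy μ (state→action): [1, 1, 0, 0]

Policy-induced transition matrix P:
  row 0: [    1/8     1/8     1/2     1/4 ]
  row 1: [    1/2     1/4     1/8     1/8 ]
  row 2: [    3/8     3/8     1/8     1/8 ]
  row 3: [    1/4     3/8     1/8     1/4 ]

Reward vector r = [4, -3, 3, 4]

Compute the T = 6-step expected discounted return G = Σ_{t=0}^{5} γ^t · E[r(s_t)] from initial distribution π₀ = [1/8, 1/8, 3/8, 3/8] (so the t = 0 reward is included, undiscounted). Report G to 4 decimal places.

G = 9.4837

t=0: π = [0.1250, 0.1250, 0.3750, 0.3750], E[r] = 2.7500, γ^t·E[r] = 2.750000, running G = 2.750000
t=1: π = [0.3125, 0.3281, 0.1719, 0.1875], E[r] = 1.5313, γ^t·E[r] = 1.378125, running G = 4.128125
t=2: π = [0.3145, 0.2559, 0.2422, 0.1875], E[r] = 1.9668, γ^t·E[r] = 1.593105, running G = 5.721230
t=3: π = [0.3049, 0.2644, 0.2429, 0.1877], E[r] = 1.9063, γ^t·E[r] = 1.389656, running G = 7.110887
t=4: π = [0.3083, 0.2657, 0.2393, 0.1866], E[r] = 1.9006, γ^t·E[r] = 1.247006, running G = 8.357893
t=5: π = [0.3078, 0.2647, 0.2406, 0.1869], E[r] = 1.9065, γ^t·E[r] = 1.125759, running G = 9.483652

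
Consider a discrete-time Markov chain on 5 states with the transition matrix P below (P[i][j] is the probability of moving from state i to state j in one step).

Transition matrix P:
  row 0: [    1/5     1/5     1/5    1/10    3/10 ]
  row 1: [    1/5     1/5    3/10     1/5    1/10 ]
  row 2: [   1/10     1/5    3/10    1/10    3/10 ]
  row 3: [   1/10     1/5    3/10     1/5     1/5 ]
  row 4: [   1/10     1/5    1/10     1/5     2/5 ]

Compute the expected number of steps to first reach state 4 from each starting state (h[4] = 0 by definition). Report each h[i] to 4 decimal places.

h = [4.0541, 4.9099, 4.0541, 4.5045, 0.0000]

First-step conditioning: h[4] = 0; for i ≠ 4, h[i] = 1 + Σ_k P[i][k]·h[k].
  h[0] = 1 + 1/5·h[0] + 1/5·h[1] + 1/5·h[2] + 1/10·h[3]
  h[1] = 1 + 1/5·h[0] + 1/5·h[1] + 3/10·h[2] + 1/5·h[3]
  h[2] = 1 + 1/10·h[0] + 1/5·h[1] + 3/10·h[2] + 1/10·h[3]
  h[3] = 1 + 1/10·h[0] + 1/5·h[1] + 3/10·h[2] + 1/5·h[3]
Solving the 4×4 linear system over states ≠ 4 gives exactly h = [150/37, 545/111, 150/37, 500/111, 0] (h[4] = 0 is the target).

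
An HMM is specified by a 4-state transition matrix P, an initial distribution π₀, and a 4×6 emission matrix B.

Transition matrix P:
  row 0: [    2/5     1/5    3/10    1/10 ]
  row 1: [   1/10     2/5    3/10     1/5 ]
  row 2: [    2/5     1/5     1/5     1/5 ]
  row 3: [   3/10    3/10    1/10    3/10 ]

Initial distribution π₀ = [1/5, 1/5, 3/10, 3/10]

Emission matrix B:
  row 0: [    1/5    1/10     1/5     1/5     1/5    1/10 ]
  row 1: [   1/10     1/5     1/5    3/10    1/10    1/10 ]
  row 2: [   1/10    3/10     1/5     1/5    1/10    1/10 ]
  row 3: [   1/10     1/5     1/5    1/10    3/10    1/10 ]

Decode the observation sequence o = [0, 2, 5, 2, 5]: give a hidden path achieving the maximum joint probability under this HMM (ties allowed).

path = [0, 0, 0, 0, 0]

t=0: δ = [4.000e-02, 2.000e-02, 3.000e-02, 3.000e-02]  (obs o_0=0)
t=1: δ = [3.200e-03, 1.800e-03, 2.400e-03, 1.800e-03]  ψ = [0, 3, 0, 3]  (obs o_1=2)
t=2: δ = [1.280e-04, 7.200e-05, 9.600e-05, 5.400e-05]  ψ = [0, 1, 0, 3]  (obs o_2=5)
t=3: δ = [1.024e-05, 5.760e-06, 7.680e-06, 3.840e-06]  ψ = [0, 1, 0, 2]  (obs o_3=2)
t=4: δ = [4.096e-07, 2.304e-07, 3.072e-07, 1.536e-07]  ψ = [0, 1, 0, 2]  (obs o_4=5)
backtrack: best end state = 0; path = [0, 0, 0, 0, 0]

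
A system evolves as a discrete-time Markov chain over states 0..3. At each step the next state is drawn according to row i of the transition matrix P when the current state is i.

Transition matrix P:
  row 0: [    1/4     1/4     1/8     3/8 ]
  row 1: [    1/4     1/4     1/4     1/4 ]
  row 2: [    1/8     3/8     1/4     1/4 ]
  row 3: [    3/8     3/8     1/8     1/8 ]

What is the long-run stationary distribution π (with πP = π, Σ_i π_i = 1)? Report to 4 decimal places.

Balance equations π_j = Σ_i π_i·P[i][j]:
  π_0 = 1/4·π_0 + 1/4·π_1 + 1/8·π_2 + 3/8·π_3
  π_1 = 1/4·π_0 + 1/4·π_1 + 3/8·π_2 + 3/8·π_3
  π_2 = 1/8·π_0 + 1/4·π_1 + 1/4·π_2 + 1/8·π_3
  normalize: π_0 + π_1 + π_2 + π_3 = 1
Solving the linear system gives exactly π = [8/31, 85/279, 52/279, 70/279].

π = [0.2581, 0.3047, 0.1864, 0.2509]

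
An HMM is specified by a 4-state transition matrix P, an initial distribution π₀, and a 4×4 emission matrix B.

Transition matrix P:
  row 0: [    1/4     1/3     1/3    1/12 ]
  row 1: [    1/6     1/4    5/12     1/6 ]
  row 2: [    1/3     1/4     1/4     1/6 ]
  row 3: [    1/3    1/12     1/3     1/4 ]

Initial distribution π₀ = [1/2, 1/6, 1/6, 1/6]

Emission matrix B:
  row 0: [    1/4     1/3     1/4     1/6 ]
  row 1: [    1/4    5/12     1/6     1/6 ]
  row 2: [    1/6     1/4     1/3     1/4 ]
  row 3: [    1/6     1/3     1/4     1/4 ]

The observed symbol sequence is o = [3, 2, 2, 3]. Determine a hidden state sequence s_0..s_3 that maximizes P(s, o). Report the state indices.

path = [0, 2, 0, 2]

t=0: δ = [8.333e-02, 2.778e-02, 4.167e-02, 4.167e-02]  (obs o_0=3)
t=1: δ = [5.208e-03, 4.630e-03, 9.259e-03, 2.604e-03]  ψ = [0, 0, 0, 3]  (obs o_1=2)
t=2: δ = [7.716e-04, 3.858e-04, 7.716e-04, 3.858e-04]  ψ = [2, 2, 2, 2]  (obs o_2=2)
t=3: δ = [4.287e-05, 4.287e-05, 6.430e-05, 3.215e-05]  ψ = [2, 0, 0, 2]  (obs o_3=3)
backtrack: best end state = 2; path = [0, 2, 0, 2]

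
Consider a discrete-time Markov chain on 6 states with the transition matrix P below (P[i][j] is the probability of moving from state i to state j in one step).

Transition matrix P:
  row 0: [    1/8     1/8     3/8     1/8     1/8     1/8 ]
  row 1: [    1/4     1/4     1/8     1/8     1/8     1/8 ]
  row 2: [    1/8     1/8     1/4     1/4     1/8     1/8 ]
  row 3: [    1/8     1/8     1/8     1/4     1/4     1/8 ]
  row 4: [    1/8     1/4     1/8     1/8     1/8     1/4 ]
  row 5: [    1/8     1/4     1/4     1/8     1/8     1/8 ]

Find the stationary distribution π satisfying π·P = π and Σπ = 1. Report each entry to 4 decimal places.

π = [0.1480, 0.1843, 0.2056, 0.1722, 0.1465, 0.1433]

Balance equations π_j = Σ_i π_i·P[i][j]:
  π_0 = 1/8·π_0 + 1/4·π_1 + 1/8·π_2 + 1/8·π_3 + 1/8·π_4 + 1/8·π_5
  π_1 = 1/8·π_0 + 1/4·π_1 + 1/8·π_2 + 1/8·π_3 + 1/4·π_4 + 1/4·π_5
  π_2 = 3/8·π_0 + 1/8·π_1 + 1/4·π_2 + 1/8·π_3 + 1/8·π_4 + 1/4·π_5
  π_3 = 1/8·π_0 + 1/8·π_1 + 1/4·π_2 + 1/4·π_3 + 1/8·π_4 + 1/8·π_5
  π_4 = 1/8·π_0 + 1/8·π_1 + 1/8·π_2 + 1/4·π_3 + 1/8·π_4 + 1/8·π_5
  normalize: π_0 + π_1 + π_2 + π_3 + π_4 + π_5 = 1
Solving the linear system gives exactly π = [4331/29257, 5391/29257, 6016/29257, 5039/29257, 4287/29257, 4193/29257].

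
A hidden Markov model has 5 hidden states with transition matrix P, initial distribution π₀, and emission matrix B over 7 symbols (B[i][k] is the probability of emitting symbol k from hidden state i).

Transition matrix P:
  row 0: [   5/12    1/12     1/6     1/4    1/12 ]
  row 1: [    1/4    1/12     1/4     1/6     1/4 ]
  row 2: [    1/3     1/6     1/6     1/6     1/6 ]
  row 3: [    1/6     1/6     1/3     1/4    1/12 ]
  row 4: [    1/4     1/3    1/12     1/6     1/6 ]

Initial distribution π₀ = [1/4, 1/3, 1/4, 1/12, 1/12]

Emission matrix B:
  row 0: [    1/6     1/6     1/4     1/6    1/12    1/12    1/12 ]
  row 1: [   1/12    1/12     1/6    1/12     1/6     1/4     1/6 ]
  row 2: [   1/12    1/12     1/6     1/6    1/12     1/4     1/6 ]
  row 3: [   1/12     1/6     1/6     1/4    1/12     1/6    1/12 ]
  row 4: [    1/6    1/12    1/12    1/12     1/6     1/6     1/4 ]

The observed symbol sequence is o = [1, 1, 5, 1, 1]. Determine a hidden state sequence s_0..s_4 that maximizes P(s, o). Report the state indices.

path = [0, 3, 2, 0, 0]

t=0: δ = [4.167e-02, 2.778e-02, 2.083e-02, 1.389e-02, 6.944e-03]  (obs o_0=1)
t=1: δ = [2.894e-03, 2.894e-04, 5.787e-04, 1.736e-03, 5.787e-04]  ψ = [0, 0, 0, 0, 1]  (obs o_1=1)
t=2: δ = [1.005e-04, 7.234e-05, 1.447e-04, 1.206e-04, 4.019e-05]  ψ = [0, 3, 3, 0, 0]  (obs o_2=5)
t=3: δ = [8.038e-06, 2.009e-06, 3.349e-06, 5.023e-06, 2.009e-06]  ψ = [2, 2, 3, 3, 2]  (obs o_3=1)
t=4: δ = [5.582e-07, 6.977e-08, 1.395e-07, 3.349e-07, 5.582e-08]  ψ = [0, 3, 3, 0, 0]  (obs o_4=1)
backtrack: best end state = 0; path = [0, 3, 2, 0, 0]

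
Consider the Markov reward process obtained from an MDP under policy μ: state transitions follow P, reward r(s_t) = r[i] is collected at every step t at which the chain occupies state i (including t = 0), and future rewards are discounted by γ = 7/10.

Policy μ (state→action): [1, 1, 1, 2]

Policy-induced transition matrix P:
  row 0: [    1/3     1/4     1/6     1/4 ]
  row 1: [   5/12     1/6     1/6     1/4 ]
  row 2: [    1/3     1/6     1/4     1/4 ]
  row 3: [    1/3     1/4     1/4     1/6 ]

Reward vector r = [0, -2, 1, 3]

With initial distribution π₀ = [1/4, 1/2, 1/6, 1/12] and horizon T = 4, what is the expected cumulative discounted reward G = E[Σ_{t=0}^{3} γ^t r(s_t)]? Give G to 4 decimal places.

G = 0.1689

t=0: π = [0.2500, 0.5000, 0.1667, 0.0833], E[r] = -0.5833, γ^t·E[r] = -0.583333, running G = -0.583333
t=1: π = [0.3750, 0.1944, 0.1875, 0.2431], E[r] = 0.5278, γ^t·E[r] = 0.369444, running G = -0.213889
t=2: π = [0.3495, 0.2182, 0.2025, 0.2297], E[r] = 0.4554, γ^t·E[r] = 0.223166, running G = 0.009277
t=3: π = [0.3515, 0.2149, 0.2027, 0.2309], E[r] = 0.4654, γ^t·E[r] = 0.159623, running G = 0.168900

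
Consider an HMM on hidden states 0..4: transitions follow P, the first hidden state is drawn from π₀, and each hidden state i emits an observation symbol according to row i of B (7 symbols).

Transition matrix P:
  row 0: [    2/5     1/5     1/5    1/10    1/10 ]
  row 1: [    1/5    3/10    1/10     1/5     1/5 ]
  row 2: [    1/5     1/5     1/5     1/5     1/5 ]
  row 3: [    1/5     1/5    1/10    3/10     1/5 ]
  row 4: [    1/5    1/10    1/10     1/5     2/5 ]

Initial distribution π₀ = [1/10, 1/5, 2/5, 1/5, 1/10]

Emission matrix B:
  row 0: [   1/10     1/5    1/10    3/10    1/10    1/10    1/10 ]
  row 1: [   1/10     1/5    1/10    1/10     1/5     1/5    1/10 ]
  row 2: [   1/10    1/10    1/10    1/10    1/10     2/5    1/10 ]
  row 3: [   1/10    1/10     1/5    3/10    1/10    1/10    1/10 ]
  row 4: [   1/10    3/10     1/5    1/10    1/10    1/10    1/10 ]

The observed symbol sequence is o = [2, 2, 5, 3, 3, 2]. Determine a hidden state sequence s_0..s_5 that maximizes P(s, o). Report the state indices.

t=0: δ = [1.000e-02, 2.000e-02, 4.000e-02, 4.000e-02, 2.000e-02]  (obs o_0=2)
t=1: δ = [8.000e-04, 8.000e-04, 8.000e-04, 2.400e-03, 1.600e-03]  ψ = [2, 2, 2, 3, 2]  (obs o_1=2)
t=2: δ = [4.800e-05, 9.600e-05, 9.600e-05, 7.200e-05, 6.400e-05]  ψ = [3, 3, 3, 3, 4]  (obs o_2=5)
t=3: δ = [5.760e-06, 2.880e-06, 1.920e-06, 6.480e-06, 2.560e-06]  ψ = [0, 1, 2, 3, 4]  (obs o_3=3)
t=4: δ = [6.912e-07, 1.296e-07, 1.152e-07, 5.832e-07, 1.296e-07]  ψ = [0, 3, 0, 3, 3]  (obs o_4=3)
t=5: δ = [2.765e-08, 1.382e-08, 1.382e-08, 3.499e-08, 2.333e-08]  ψ = [0, 0, 0, 3, 3]  (obs o_5=2)
backtrack: best end state = 3; path = [3, 3, 3, 3, 3, 3]

path = [3, 3, 3, 3, 3, 3]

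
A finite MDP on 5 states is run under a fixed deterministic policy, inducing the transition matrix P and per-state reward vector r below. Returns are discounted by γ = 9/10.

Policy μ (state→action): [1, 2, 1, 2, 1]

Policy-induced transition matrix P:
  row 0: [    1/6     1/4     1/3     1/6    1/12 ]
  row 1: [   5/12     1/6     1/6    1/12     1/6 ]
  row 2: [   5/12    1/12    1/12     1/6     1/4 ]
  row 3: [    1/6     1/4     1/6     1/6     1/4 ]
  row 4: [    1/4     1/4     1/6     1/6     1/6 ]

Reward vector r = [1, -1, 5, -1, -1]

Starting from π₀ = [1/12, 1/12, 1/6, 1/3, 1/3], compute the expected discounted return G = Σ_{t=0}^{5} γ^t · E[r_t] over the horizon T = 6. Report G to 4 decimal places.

t=0: π = [0.0833, 0.0833, 0.1667, 0.3333, 0.3333], E[r] = 0.1667, γ^t·E[r] = 0.166667, running G = 0.166667
t=1: π = [0.2569, 0.2153, 0.1667, 0.1597, 0.2014], E[r] = 0.5139, γ^t·E[r] = 0.462500, running G = 0.629167
t=2: π = [0.2789, 0.2043, 0.1956, 0.1487, 0.1725], E[r] = 0.7315, γ^t·E[r] = 0.592500, running G = 1.221667
t=3: π = [0.2810, 0.2004, 0.1969, 0.1496, 0.1721], E[r] = 0.7432, γ^t·E[r] = 0.541758, running G = 1.763424
t=4: π = [0.2803, 0.2005, 0.1971, 0.1500, 0.1721], E[r] = 0.7432, γ^t·E[r] = 0.487624, running G = 2.251049
t=5: π = [0.2804, 0.2004, 0.1970, 0.1500, 0.1722], E[r] = 0.7426, γ^t·E[r] = 0.438489, running G = 2.689538

G = 2.6895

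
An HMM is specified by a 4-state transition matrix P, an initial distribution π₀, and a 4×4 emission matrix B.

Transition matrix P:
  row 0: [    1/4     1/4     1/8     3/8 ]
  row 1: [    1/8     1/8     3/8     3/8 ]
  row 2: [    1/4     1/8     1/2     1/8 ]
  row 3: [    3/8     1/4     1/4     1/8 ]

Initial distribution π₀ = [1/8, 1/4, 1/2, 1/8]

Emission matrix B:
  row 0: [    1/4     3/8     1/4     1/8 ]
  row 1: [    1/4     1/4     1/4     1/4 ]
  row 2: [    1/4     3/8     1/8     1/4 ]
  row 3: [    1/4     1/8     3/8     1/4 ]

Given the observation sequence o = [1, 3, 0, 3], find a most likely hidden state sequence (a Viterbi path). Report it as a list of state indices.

path = [2, 2, 2, 2]

t=0: δ = [4.688e-02, 6.250e-02, 1.875e-01, 1.562e-02]  (obs o_0=1)
t=1: δ = [5.859e-03, 5.859e-03, 2.344e-02, 5.859e-03]  ψ = [2, 2, 2, 1]  (obs o_1=3)
t=2: δ = [1.465e-03, 7.324e-04, 2.930e-03, 7.324e-04]  ψ = [2, 2, 2, 2]  (obs o_2=0)
t=3: δ = [9.155e-05, 9.155e-05, 3.662e-04, 1.373e-04]  ψ = [2, 0, 2, 0]  (obs o_3=3)
backtrack: best end state = 2; path = [2, 2, 2, 2]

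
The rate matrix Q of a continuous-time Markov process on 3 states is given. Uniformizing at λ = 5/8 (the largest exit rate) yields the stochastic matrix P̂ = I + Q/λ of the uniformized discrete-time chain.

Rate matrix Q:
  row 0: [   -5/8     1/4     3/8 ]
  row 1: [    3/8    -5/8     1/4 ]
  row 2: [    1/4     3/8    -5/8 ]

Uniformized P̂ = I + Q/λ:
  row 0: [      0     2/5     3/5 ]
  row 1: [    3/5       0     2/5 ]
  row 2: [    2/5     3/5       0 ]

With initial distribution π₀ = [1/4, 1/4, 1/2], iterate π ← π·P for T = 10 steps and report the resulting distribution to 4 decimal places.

t=0: π = [0.2500, 0.2500, 0.5000]
t=1: π = [0.3500, 0.4000, 0.2500]
t=2: π = [0.3400, 0.2900, 0.3700]
t=3: π = [0.3220, 0.3580, 0.3200]
t=4: π = [0.3428, 0.3208, 0.3364]
t=5: π = [0.3270, 0.3390, 0.3340]
t=6: π = [0.3370, 0.3312, 0.3318]
t=7: π = [0.3315, 0.3339, 0.3347]
t=8: π = [0.3342, 0.3334, 0.3324]
t=9: π = [0.3330, 0.3331, 0.3339]
t=10: π = [0.3334, 0.3335, 0.3331]

π = [0.3334, 0.3335, 0.3331]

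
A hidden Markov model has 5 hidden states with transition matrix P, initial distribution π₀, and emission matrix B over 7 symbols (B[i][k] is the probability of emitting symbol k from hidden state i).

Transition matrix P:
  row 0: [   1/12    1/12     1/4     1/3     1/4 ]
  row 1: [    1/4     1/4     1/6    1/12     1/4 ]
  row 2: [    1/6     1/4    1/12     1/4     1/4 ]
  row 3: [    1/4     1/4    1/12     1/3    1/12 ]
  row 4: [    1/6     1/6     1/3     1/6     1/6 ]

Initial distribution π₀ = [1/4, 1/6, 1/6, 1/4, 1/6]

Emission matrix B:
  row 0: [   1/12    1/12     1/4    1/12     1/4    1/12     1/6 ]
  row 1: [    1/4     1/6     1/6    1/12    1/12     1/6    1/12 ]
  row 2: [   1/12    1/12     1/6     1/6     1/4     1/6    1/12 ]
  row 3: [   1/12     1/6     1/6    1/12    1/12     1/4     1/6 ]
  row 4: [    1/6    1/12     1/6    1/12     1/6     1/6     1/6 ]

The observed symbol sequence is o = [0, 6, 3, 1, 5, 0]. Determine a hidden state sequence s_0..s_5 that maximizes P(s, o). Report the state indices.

t=0: δ = [2.083e-02, 4.167e-02, 1.389e-02, 2.083e-02, 2.778e-02]  (obs o_0=0)
t=1: δ = [1.736e-03, 8.681e-04, 7.716e-04, 1.157e-03, 1.736e-03]  ψ = [1, 1, 4, 0, 1]  (obs o_1=6)
t=2: δ = [2.411e-05, 2.411e-05, 9.645e-05, 4.823e-05, 3.617e-05]  ψ = [3, 3, 4, 0, 0]  (obs o_2=3)
t=3: δ = [1.340e-06, 4.019e-06, 1.005e-06, 4.019e-06, 2.009e-06]  ψ = [2, 2, 4, 2, 2]  (obs o_3=1)
t=4: δ = [8.372e-08, 1.674e-07, 1.116e-07, 3.349e-07, 1.674e-07]  ψ = [1, 1, 1, 3, 1]  (obs o_4=5)
t=5: δ = [6.977e-09, 2.093e-08, 4.651e-09, 9.303e-09, 6.977e-09]  ψ = [3, 3, 4, 3, 1]  (obs o_5=0)
backtrack: best end state = 1; path = [1, 4, 2, 3, 3, 1]

path = [1, 4, 2, 3, 3, 1]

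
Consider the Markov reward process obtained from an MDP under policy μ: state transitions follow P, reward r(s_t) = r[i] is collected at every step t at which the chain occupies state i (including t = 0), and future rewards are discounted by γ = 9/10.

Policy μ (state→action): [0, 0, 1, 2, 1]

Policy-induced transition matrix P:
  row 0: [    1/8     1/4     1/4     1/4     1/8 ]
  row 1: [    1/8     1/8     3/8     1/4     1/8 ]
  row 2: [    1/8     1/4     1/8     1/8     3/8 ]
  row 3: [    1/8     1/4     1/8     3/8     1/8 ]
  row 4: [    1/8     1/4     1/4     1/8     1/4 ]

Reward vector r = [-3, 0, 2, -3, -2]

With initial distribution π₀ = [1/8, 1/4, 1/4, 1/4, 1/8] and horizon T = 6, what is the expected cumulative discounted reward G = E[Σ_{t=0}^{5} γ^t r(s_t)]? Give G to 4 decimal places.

G = -4.6567

t=0: π = [0.1250, 0.2500, 0.2500, 0.2500, 0.1250], E[r] = -0.8750, γ^t·E[r] = -0.875000, running G = -0.875000
t=1: π = [0.1250, 0.2188, 0.2188, 0.2344, 0.2031], E[r] = -1.0469, γ^t·E[r] = -0.942188, running G = -1.817188
t=2: π = [0.1250, 0.2227, 0.2207, 0.2266, 0.2051], E[r] = -1.0234, γ^t·E[r] = -0.828984, running G = -2.646172
t=3: π = [0.1250, 0.2222, 0.2219, 0.2251, 0.2058], E[r] = -1.0181, γ^t·E[r] = -0.742170, running G = -3.388342
t=4: π = [0.1250, 0.2222, 0.2219, 0.2247, 0.2062], E[r] = -1.0176, γ^t·E[r] = -0.667673, running G = -4.056015
t=5: π = [0.1250, 0.2222, 0.2220, 0.2246, 0.2062], E[r] = -1.0173, γ^t·E[r] = -0.600703, running G = -4.656718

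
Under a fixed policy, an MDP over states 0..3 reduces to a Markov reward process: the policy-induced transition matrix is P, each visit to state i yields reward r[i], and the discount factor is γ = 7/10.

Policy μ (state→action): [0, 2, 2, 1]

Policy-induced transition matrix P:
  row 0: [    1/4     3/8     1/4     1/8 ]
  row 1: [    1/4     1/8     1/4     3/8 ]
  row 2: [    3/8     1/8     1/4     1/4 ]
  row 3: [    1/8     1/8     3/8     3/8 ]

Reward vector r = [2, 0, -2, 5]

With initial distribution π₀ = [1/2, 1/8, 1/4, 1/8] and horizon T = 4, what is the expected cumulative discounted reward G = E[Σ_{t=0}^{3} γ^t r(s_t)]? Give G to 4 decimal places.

G = 2.9948

t=0: π = [0.5000, 0.1250, 0.2500, 0.1250], E[r] = 1.1250, γ^t·E[r] = 1.125000, running G = 1.125000
t=1: π = [0.2656, 0.2500, 0.2656, 0.2188], E[r] = 1.0938, γ^t·E[r] = 0.765625, running G = 1.890625
t=2: π = [0.2559, 0.1914, 0.2773, 0.2754], E[r] = 1.3340, γ^t·E[r] = 0.653652, running G = 2.544277
t=3: π = [0.2502, 0.1890, 0.2844, 0.2764], E[r] = 1.3135, γ^t·E[r] = 0.450522, running G = 2.994800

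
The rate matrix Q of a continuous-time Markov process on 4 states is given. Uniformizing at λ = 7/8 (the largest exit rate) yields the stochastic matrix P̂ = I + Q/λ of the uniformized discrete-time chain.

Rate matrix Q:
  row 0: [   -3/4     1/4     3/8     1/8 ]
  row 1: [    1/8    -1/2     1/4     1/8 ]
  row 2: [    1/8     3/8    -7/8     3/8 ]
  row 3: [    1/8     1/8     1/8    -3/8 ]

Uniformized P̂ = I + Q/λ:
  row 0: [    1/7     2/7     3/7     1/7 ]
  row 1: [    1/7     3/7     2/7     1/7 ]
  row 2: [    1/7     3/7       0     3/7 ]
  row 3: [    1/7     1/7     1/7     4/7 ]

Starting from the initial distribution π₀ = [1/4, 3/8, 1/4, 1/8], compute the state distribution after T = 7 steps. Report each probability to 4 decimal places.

t=0: π = [0.2500, 0.3750, 0.2500, 0.1250]
t=1: π = [0.1429, 0.3571, 0.2321, 0.2679]
t=2: π = [0.1429, 0.3316, 0.2015, 0.3240]
t=3: π = [0.1429, 0.3156, 0.2023, 0.3393]
t=4: π = [0.1429, 0.3112, 0.1999, 0.3461]
t=5: π = [0.1429, 0.3093, 0.1996, 0.3483]
t=6: π = [0.1429, 0.3087, 0.1993, 0.3491]
t=7: π = [0.1429, 0.3084, 0.1993, 0.3494]

π = [0.1429, 0.3084, 0.1993, 0.3494]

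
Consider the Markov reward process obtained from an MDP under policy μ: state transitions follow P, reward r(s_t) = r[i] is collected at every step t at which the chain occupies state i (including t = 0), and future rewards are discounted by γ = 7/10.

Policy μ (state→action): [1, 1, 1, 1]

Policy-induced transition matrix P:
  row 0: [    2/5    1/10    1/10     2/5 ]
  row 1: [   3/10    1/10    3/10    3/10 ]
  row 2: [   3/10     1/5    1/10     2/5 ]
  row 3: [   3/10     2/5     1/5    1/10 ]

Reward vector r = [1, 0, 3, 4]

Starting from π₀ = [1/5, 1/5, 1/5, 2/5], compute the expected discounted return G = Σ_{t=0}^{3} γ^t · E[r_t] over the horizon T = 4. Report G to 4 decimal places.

t=0: π = [0.2000, 0.2000, 0.2000, 0.4000], E[r] = 2.4000, γ^t·E[r] = 2.400000, running G = 2.400000
t=1: π = [0.3200, 0.2400, 0.1800, 0.2600], E[r] = 1.9000, γ^t·E[r] = 1.330000, running G = 3.730000
t=2: π = [0.3320, 0.1960, 0.1740, 0.2980], E[r] = 2.0460, γ^t·E[r] = 1.002540, running G = 4.732540
t=3: π = [0.3332, 0.2068, 0.1690, 0.2910], E[r] = 2.0042, γ^t·E[r] = 0.687441, running G = 5.419981

G = 5.4200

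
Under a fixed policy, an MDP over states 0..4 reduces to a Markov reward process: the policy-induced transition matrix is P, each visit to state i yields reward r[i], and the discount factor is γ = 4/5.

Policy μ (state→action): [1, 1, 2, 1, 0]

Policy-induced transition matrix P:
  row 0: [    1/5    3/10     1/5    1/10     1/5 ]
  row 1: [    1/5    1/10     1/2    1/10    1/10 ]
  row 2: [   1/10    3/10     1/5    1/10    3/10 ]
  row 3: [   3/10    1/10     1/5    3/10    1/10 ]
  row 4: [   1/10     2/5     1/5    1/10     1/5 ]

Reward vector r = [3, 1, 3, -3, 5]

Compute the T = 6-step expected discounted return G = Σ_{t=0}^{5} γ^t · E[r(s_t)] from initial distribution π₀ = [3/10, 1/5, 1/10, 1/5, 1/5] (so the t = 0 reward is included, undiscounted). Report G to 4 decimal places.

G = 7.4487

t=0: π = [0.3000, 0.2000, 0.1000, 0.2000, 0.2000], E[r] = 1.8000, γ^t·E[r] = 1.800000, running G = 1.800000
t=1: π = [0.1900, 0.2400, 0.2600, 0.1400, 0.1700], E[r] = 2.0200, γ^t·E[r] = 1.616000, running G = 3.416000
t=2: π = [0.1710, 0.2410, 0.2720, 0.1280, 0.1880], E[r] = 2.1260, γ^t·E[r] = 1.360640, running G = 4.776640
t=3: π = [0.1668, 0.2450, 0.2723, 0.1256, 0.1903], E[r] = 2.1370, γ^t·E[r] = 1.094144, running G = 5.870784
t=4: π = [0.1663, 0.2449, 0.2735, 0.1251, 0.1902], E[r] = 2.1398, γ^t·E[r] = 0.876462, running G = 6.747246
t=5: π = [0.1661, 0.2450, 0.2735, 0.1250, 0.1903], E[r] = 2.1405, γ^t·E[r] = 0.701408, running G = 7.448654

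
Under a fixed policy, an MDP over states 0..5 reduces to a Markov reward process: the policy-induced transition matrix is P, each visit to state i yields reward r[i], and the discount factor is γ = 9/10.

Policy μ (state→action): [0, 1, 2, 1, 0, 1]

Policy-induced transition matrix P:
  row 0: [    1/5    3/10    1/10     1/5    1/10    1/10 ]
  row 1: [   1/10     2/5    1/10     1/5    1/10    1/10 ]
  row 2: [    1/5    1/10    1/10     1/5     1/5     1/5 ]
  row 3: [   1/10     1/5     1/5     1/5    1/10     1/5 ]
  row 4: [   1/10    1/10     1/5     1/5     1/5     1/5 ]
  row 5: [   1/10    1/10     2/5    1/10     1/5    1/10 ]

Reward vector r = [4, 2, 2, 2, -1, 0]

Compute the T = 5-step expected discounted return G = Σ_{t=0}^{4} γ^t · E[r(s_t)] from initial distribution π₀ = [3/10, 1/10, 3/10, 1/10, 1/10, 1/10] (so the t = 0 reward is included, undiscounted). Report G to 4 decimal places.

t=0: π = [0.3000, 0.1000, 0.3000, 0.1000, 0.1000, 0.1000], E[r] = 2.1000, γ^t·E[r] = 2.100000, running G = 2.100000
t=1: π = [0.1600, 0.2000, 0.1500, 0.1900, 0.1500, 0.1500], E[r] = 1.5700, γ^t·E[r] = 1.413000, running G = 3.513000
t=2: π = [0.1310, 0.2110, 0.1790, 0.1850, 0.1450, 0.1490], E[r] = 1.5290, γ^t·E[r] = 1.238490, running G = 4.751490
t=3: π = [0.1310, 0.2080, 0.1777, 0.1851, 0.1473, 0.1509], E[r] = 1.5183, γ^t·E[r] = 1.106841, running G = 5.858331
t=4: π = [0.1309, 0.2071, 0.1785, 0.1849, 0.1476, 0.1510], E[r] = 1.5170, γ^t·E[r] = 0.995271, running G = 6.853602

G = 6.8536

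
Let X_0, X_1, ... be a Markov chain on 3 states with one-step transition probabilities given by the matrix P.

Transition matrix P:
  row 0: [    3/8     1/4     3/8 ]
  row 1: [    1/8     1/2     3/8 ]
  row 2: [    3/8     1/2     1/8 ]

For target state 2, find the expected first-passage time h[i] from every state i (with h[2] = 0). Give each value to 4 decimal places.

h = [2.6667, 2.6667, 0.0000]

First-step conditioning: h[2] = 0; for i ≠ 2, h[i] = 1 + Σ_k P[i][k]·h[k].
  h[0] = 1 + 3/8·h[0] + 1/4·h[1]
  h[1] = 1 + 1/8·h[0] + 1/2·h[1]
Solving the 2×2 linear system over states ≠ 2 gives exactly h = [8/3, 8/3, 0] (h[2] = 0 is the target).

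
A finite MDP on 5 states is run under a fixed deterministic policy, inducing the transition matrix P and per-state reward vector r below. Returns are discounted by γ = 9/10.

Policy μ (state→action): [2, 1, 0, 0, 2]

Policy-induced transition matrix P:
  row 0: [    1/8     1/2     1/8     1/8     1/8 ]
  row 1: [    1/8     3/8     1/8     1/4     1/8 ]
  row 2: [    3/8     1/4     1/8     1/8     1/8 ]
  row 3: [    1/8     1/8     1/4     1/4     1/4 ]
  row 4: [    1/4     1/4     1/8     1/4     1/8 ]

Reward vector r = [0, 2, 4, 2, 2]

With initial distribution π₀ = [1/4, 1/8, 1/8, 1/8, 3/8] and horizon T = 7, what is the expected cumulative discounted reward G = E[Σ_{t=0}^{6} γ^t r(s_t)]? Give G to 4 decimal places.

G = 9.8741

t=0: π = [0.2500, 0.1250, 0.1250, 0.1250, 0.3750], E[r] = 1.7500, γ^t·E[r] = 1.750000, running G = 1.750000
t=1: π = [0.2031, 0.3125, 0.1406, 0.2031, 0.1406], E[r] = 1.8750, γ^t·E[r] = 1.687500, running G = 3.437500
t=2: π = [0.1777, 0.3145, 0.1504, 0.2070, 0.1504], E[r] = 1.9453, γ^t·E[r] = 1.575703, running G = 5.013203
t=3: π = [0.1814, 0.3079, 0.1509, 0.2090, 0.1509], E[r] = 1.9390, γ^t·E[r] = 1.413505, running G = 6.426708
t=4: π = [0.1816, 0.3077, 0.1511, 0.2085, 0.1511], E[r] = 1.9391, γ^t·E[r] = 1.272235, running G = 7.698943
t=5: π = [0.1817, 0.3078, 0.1511, 0.2084, 0.1511], E[r] = 1.9388, γ^t·E[r] = 1.144827, running G = 8.843770
t=6: π = [0.1816, 0.3078, 0.1511, 0.2084, 0.1511], E[r] = 1.9388, γ^t·E[r] = 1.030363, running G = 9.874133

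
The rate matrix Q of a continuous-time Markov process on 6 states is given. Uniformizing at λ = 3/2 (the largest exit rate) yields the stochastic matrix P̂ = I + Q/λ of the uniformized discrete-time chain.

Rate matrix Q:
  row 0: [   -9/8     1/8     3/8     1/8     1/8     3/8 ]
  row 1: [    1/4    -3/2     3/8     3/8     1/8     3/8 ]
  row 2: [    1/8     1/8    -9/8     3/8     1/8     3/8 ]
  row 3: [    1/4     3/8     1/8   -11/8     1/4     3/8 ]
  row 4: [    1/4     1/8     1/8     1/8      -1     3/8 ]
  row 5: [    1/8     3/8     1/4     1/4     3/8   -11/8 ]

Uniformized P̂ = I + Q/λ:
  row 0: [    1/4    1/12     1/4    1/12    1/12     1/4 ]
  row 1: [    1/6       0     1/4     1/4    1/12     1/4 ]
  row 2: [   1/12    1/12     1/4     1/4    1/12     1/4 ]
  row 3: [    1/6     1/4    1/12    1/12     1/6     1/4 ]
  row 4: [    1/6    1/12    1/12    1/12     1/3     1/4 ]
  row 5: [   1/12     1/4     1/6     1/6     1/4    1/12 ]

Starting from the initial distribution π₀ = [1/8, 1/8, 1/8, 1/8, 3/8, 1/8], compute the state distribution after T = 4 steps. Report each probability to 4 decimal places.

π = [0.1463, 0.1335, 0.1772, 0.1527, 0.1761, 0.2142]

t=0: π = [0.1250, 0.1250, 0.1250, 0.1250, 0.3750, 0.1250]
t=1: π = [0.1563, 0.1146, 0.1563, 0.1354, 0.2083, 0.2292]
t=2: π = [0.1476, 0.1345, 0.1736, 0.1476, 0.1849, 0.2118]
t=3: π = [0.1468, 0.1320, 0.1769, 0.1523, 0.1772, 0.2147]
t=4: π = [0.1463, 0.1335, 0.1772, 0.1527, 0.1761, 0.2142]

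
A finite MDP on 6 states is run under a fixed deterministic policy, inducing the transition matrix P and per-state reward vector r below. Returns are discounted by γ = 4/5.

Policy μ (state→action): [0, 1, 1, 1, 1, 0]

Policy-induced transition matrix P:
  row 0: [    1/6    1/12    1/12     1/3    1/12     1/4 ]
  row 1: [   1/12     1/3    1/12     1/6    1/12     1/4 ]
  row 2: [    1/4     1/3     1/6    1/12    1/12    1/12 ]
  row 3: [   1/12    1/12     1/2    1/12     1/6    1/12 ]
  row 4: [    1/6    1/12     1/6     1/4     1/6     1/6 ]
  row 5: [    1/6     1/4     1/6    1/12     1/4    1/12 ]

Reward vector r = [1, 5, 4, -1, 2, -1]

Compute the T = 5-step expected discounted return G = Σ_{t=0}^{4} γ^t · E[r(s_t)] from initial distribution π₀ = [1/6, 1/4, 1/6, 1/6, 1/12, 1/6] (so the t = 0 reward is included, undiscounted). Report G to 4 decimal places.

G = 6.4362

t=0: π = [0.1667, 0.2500, 0.1667, 0.1667, 0.0833, 0.1667], E[r] = 1.9167, γ^t·E[r] = 1.916667, running G = 1.916667
t=1: π = [0.1458, 0.2153, 0.1875, 0.1597, 0.1319, 0.1597], E[r] = 1.9167, γ^t·E[r] = 1.533333, running G = 3.450000
t=2: π = [0.1510, 0.2106, 0.1898, 0.1597, 0.1343, 0.1545], E[r] = 1.9178, γ^t·E[r] = 1.227407, running G = 4.677407
t=3: π = [0.1516, 0.2092, 0.1898, 0.1610, 0.1336, 0.1548], E[r] = 1.9080, γ^t·E[r] = 0.976914, running G = 5.654321
t=4: π = [0.1516, 0.2089, 0.1903, 0.1609, 0.1337, 0.1546], E[r] = 1.9089, γ^t·E[r] = 0.781898, running G = 6.436219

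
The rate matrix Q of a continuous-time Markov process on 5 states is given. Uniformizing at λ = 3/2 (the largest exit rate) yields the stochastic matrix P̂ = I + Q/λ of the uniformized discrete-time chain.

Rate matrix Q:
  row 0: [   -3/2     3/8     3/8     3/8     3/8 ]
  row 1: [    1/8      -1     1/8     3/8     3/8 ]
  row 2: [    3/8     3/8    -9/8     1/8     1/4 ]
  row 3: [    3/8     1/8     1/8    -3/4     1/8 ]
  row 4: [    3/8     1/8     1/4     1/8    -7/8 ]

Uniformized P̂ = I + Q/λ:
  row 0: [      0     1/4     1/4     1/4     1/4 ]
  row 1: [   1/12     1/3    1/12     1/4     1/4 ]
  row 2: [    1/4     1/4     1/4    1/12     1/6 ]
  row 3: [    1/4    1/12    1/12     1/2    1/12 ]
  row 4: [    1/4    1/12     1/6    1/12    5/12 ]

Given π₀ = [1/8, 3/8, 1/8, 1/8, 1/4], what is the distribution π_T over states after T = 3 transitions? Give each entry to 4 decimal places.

π = [0.1750, 0.1854, 0.1587, 0.2425, 0.2384]

t=0: π = [0.1250, 0.3750, 0.1250, 0.1250, 0.2500]
t=1: π = [0.1563, 0.2188, 0.1458, 0.2188, 0.2604]
t=2: π = [0.1745, 0.1884, 0.1554, 0.2370, 0.2448]
t=3: π = [0.1750, 0.1854, 0.1587, 0.2425, 0.2384]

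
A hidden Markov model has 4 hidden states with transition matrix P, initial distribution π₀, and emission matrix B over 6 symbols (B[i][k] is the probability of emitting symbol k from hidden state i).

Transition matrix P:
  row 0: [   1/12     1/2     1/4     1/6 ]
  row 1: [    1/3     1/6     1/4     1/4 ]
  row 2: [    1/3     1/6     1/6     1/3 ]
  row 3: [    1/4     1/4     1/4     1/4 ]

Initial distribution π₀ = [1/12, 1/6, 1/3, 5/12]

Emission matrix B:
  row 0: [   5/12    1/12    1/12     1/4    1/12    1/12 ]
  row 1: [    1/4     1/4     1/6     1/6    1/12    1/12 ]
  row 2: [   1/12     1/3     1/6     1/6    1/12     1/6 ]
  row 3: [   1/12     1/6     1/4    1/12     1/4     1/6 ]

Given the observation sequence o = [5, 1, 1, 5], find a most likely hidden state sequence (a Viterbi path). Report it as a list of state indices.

path = [3, 1, 2, 3]

t=0: δ = [6.944e-03, 1.389e-02, 5.556e-02, 6.944e-02]  (obs o_0=5)
t=1: δ = [1.543e-03, 4.340e-03, 5.787e-03, 3.086e-03]  ψ = [2, 3, 3, 2]  (obs o_1=1)
t=2: δ = [1.608e-04, 2.411e-04, 3.617e-04, 3.215e-04]  ψ = [2, 2, 1, 2]  (obs o_2=1)
t=3: δ = [1.005e-05, 6.698e-06, 1.340e-05, 2.009e-05]  ψ = [2, 0, 3, 2]  (obs o_3=5)
backtrack: best end state = 3; path = [3, 1, 2, 3]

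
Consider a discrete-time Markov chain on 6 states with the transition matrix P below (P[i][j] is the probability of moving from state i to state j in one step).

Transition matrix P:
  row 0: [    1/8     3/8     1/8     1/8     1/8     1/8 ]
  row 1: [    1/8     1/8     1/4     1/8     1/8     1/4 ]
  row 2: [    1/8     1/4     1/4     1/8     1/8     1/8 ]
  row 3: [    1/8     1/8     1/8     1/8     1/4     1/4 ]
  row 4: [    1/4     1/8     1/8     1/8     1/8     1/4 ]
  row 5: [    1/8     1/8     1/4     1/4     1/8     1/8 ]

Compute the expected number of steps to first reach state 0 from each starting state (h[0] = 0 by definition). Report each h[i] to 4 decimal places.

h = [0.0000, 6.9947, 6.9962, 6.8852, 6.1202, 6.9825]

First-step conditioning: h[0] = 0; for i ≠ 0, h[i] = 1 + Σ_k P[i][k]·h[k].
  h[1] = 1 + 1/8·h[1] + 1/4·h[2] + 1/8·h[3] + 1/8·h[4] + 1/4·h[5]
  h[2] = 1 + 1/4·h[1] + 1/4·h[2] + 1/8·h[3] + 1/8·h[4] + 1/8·h[5]
  h[3] = 1 + 1/8·h[1] + 1/8·h[2] + 1/8·h[3] + 1/4·h[4] + 1/4·h[5]
  h[4] = 1 + 1/8·h[1] + 1/8·h[2] + 1/8·h[3] + 1/8·h[4] + 1/4·h[5]
  h[5] = 1 + 1/8·h[1] + 1/4·h[2] + 1/4·h[3] + 1/8·h[4] + 1/8·h[5]
Solving the 5×5 linear system over states ≠ 0 gives exactly h = [0, 9198/1315, 1840/263, 9054/1315, 8048/1315, 9182/1315] (h[0] = 0 is the target).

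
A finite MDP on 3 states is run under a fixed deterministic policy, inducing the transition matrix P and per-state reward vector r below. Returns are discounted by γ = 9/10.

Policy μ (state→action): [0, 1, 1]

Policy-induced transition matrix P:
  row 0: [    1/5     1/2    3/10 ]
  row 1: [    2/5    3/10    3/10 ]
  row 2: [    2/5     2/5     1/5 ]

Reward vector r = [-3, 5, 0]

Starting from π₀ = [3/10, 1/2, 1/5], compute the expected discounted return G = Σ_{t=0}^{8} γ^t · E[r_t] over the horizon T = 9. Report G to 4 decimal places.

G = 6.4998

t=0: π = [0.3000, 0.5000, 0.2000], E[r] = 1.6000, γ^t·E[r] = 1.600000, running G = 1.600000
t=1: π = [0.3400, 0.3800, 0.2800], E[r] = 0.8800, γ^t·E[r] = 0.792000, running G = 2.392000
t=2: π = [0.3320, 0.3960, 0.2720], E[r] = 0.9840, γ^t·E[r] = 0.797040, running G = 3.189040
t=3: π = [0.3336, 0.3936, 0.2728], E[r] = 0.9672, γ^t·E[r] = 0.705089, running G = 3.894129
t=4: π = [0.3333, 0.3940, 0.2727], E[r] = 0.9702, γ^t·E[r] = 0.636522, running G = 4.530651
t=5: π = [0.3333, 0.3939, 0.2727], E[r] = 0.9696, γ^t·E[r] = 0.572544, running G = 5.103195
t=6: π = [0.3333, 0.3939, 0.2727], E[r] = 0.9697, γ^t·E[r] = 0.515346, running G = 5.618541
t=7: π = [0.3333, 0.3939, 0.2727], E[r] = 0.9697, γ^t·E[r] = 0.463801, running G = 6.082342
t=8: π = [0.3333, 0.3939, 0.2727], E[r] = 0.9697, γ^t·E[r] = 0.417423, running G = 6.499765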